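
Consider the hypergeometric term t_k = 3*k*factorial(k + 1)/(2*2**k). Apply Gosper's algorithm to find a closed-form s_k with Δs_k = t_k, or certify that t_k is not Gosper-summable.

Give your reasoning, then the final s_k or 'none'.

s_k = 3*factorial(k + 1)/2**k

The ratio is (k + 1)*(k + 2)/(2*k).
Gosper form: A/B · C(k+1)/C(k) with A=k/2 + 1, B=1, C=k.
Key eq: (k/2 + 1)·f(k+1) = (1)·f(k) + (k).
Degrees (1,0,1) ⇒ d ≤ 0.
Solving with deg f ≤ 0: f(k) = 2.
Get s_k = R·t_k = 3*factorial(k + 1)/2**k with R(k) = B(k−1)f(k)/C(k) = 2/k.
Verify: 3*k*factorial(k + 1)/(2*2**k) matches t_k.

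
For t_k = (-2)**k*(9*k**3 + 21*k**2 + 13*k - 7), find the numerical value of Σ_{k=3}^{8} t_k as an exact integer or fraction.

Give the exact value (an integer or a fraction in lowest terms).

r(k) = 2*(-9*k**3 - 48*k**2 - 82*k - 36)/(9*k**3 + 21*k**2 + 13*k - 7) after simplifying.
Gosper form: A/B · C(k+1)/C(k) with A=-2, B=1, C=k**3 + 7*k**2/3 + 13*k/9 - 7/9.
Key eq: (-2)·f(k+1) = (1)·f(k) + (k**3 + 7*k**2/3 + 13*k/9 - 7/9).
Degrees (0,0,3) ⇒ d ≤ 3.
Match coefficients ⇒ f(k) = -(3*k**3 + k**2 - 3*k - 3)/9.
Then R = B(k−1)f/C = -(3*k**3 + k**2 - 3*k - 3)/((3*k - 1)*(3*k**2 + 8*k + 7)), so s_k = R(k)·t_k = (-2)**k*(-3*k**3 - k**2 + 3*k + 3).
Check: Δs_k = (-2)**k*(9*k**3 + 21*k**2 + 13*k - 7). ✓
Telescoping: Σ = s_(9) − s_(3) = 1145856 − (624) = 1145232.

Σ = 1145232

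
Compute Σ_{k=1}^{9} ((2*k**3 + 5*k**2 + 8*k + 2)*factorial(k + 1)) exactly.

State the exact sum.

Σ = 7584191998

Compute t_(k+1)/t_k: get (2*k**4 + 15*k**3 + 46*k**2 + 65*k + 34)/(2*k**3 + 5*k**2 + 8*k + 2).
Gosper form: A/B · C(k+1)/C(k) with A=k + 2, B=1, C=k**3 + 5*k**2/2 + 4*k + 1.
Set up (k + 2)·f(k+1) − (1)·f(k) − (k**3 + 5*k**2/2 + 4*k + 1) = 0.
Bound: deg f ≤ 2.
Solving with deg f ≤ 2: f(k) = k*(2*k - 1)/2.
Then R = B(k−1)f/C = k*(2*k - 1)/(2*k**3 + 5*k**2 + 8*k + 2), so s_k = R(k)·t_k = k*(2*k - 1)*factorial(k + 1).
Verify: (2*k**3 + 5*k**2 + 8*k + 2)*factorial(k + 1) matches t_k.
Telescoping: Σ = s_(10) − s_(1) = 7584192000 − (2) = 7584191998.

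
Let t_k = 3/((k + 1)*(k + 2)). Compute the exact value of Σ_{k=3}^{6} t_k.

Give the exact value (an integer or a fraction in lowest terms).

t_(k+1)/t_k = (k + 1)/(k + 3).
Normal form (A,B,C) = (k + 1, k + 3, 1).
Set up (k + 1)·f(k+1) − (k + 2)·f(k) − (1) = 0.
deg f ≤ 1 (via 1,1,0).
Solve for f: f(k) = k (degree 1 ≤ 1).
So s_k = (B(k−1)f/C)·t_k = (k*(k + 2))·t_k = 3*k/(k + 1).
Verify: 3/(k**2 + 3*k + 2) matches t_k.
Sum = s_(7) − s_(3); s_(7) = 21/8, s_(3) = 9/4 ⇒ 3/8.

Σ = 3/8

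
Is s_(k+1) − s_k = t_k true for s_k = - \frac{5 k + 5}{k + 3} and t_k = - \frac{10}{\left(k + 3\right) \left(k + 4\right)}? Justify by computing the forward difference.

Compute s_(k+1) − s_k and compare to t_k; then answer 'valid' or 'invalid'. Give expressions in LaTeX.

s_(k+1) = 5*(-k - 2)/(k + 4)
s_(k+1) − s_k = -10/(k**2 + 7*k + 12)
(s_(k+1) − s_k) − t_k = 0

Valid — Δs_k = t_k.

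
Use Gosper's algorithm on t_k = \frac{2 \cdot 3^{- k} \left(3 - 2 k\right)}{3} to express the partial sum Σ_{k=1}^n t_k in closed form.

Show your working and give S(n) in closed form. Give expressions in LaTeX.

The ratio is (2*k - 1)/(3*(2*k - 3)).
Normal form (A,B,C) = (1/3, 1, k - 3/2).
Set up (1/3)·f(k+1) − (1)·f(k) − (k - 3/2) = 0.
deg f ≤ 1 (via 0,0,1).
Solving with deg f ≤ 1: f(k) = -3*(k - 1)/2.
Then R = B(k−1)f/C = -3*(k - 1)/(2*k - 3), so s_k = R(k)·t_k = 2*(k - 1)/3**k.
Δs = 2*(3 - 2*k)/(3*3**k), as required.
s_(n+1) = 2*3**(-n - 1)*n and s_(1) = 0, so S(n) = 2*3**(-n - 1)*n.

S(n) = 2 \cdot 3^{- n - 1} n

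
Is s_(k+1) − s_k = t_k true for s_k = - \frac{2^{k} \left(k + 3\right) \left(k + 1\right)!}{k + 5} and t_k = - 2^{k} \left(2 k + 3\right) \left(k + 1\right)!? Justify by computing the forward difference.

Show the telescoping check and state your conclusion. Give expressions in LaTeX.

s_(k+1) = -2**(k + 1)*(k + 4)*factorial(k + 2)/(k + 6)
s_(k+1) − s_k = -2**k*(2*k**3 + 21*k**2 + 67*k + 62)*factorial(k + 1)/((k + 5)*(k + 6))
(s_(k+1) − s_k) − t_k = 2**(k + 1)*(2*k**2 + 13*k + 14)*factorial(k + 1)/((k + 5)*(k + 6))

Invalid: residual \frac{2^{k + 1} \left(2 k^{2} + 13 k + 14\right) \left(k + 1\right)!}{\left(k + 5\right) \left(k + 6\right)} ≠ 0.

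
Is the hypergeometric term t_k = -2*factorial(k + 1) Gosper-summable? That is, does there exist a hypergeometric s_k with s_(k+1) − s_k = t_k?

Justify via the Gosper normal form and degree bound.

No — key equation has no polynomial f.

Compute t_(k+1)/t_k: get k + 2.
A = k + 2, B = 1, C = 1.
f must satisfy (k + 2)·f(k+1) − (1)·f(k) = 1.
d = -1 from the (1,0,0) case.
Bound -1 < 0, so the key equation has no polynomial solution.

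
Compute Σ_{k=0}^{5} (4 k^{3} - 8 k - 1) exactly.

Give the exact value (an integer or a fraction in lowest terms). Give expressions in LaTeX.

r(k) = (8*k - 4*(k + 1)**3 + 9)/(-4*k**3 + 8*k + 1) after simplifying.
Normal form (A,B,C) = (1, 1, k**3 - 2*k - 1/4).
Solve (1)·f(k+1) − (1)·f(k) = k**3 - 2*k - 1/4.
Degrees (0,0,3) ⇒ d ≤ 4.
Solving with deg f ≤ 4: f(k) = k*(k**3 - 2*k**2 - 3*k + 3)/4.
Certificate R = B(k−1)f/C = k*(k**3 - 2*k**2 - 3*k + 3)/(4*k**3 - 8*k - 1) gives s_k = k*(k**3 - 2*k**2 - 3*k + 3).
Verify: 4*k**3 - 8*k - 1 matches t_k.
Telescoping: Σ = s_(6) − s_(0) = 774 − (0) = 774.

Σ = 774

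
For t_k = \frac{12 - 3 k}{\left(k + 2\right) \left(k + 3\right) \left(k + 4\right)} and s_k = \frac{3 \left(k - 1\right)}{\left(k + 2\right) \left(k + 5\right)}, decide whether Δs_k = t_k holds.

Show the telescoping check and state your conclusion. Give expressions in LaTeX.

Invalid: residual \frac{12 \left(k^{2} + 2 k - 12\right)}{k^{5} + 20 k^{4} + 155 k^{3} + 580 k^{2} + 1044 k + 720} ≠ 0.

s_(k+1) = 3*k/((k + 3)*(k + 6))
s_(k+1) − s_k = 3*(-k**2 + k + 18)/(k**4 + 16*k**3 + 91*k**2 + 216*k + 180)
(s_(k+1) − s_k) − t_k = 12*(k**2 + 2*k - 12)/(k**5 + 20*k**4 + 155*k**3 + 580*k**2 + 1044*k + 720)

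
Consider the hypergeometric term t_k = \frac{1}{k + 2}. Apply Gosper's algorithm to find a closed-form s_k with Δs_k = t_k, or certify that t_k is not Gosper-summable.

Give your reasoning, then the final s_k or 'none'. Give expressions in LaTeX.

none — t_k is not Gosper-summable

The ratio is (k + 2)/(k + 3).
Normal form (A,B,C) = (k + 2, k + 3, 1).
Solve (k + 2)·f(k+1) − (k + 2)·f(k) = 1.
d = 0 from the (1,1,0) case.
Write f(k) = c0. Then LHS − RHS = -1, requiring -1 = 0: contradictory. No certificate.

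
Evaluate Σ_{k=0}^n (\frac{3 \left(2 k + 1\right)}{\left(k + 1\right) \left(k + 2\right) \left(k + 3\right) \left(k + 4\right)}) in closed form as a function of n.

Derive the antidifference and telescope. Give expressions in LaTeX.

Step 1: r(k) = (k + 1)*(2*k + 3)/((k + 5)*(2*k + 1)).
Gosper form: A/B · C(k+1)/C(k) with A=k + 1, B=k + 5, C=k + 1/2.
f must satisfy (k + 1)·f(k+1) − (k + 4)·f(k) = k + 1/2.
d = 3 from the (1,1,1) case.
Match coefficients ⇒ f(k) = k*(k**2 + 6*k + 2)/18.
Certificate R = B(k−1)f/C = k*(k + 4)*(k**2 + 6*k + 2)/(9*(2*k + 1)) gives s_k = k*(k**2 + 6*k + 2)/(3*(k + 1)*(k + 2)*(k + 3)).
Check: Δs_k = 3*(2*k + 1)/(k**4 + 10*k**3 + 35*k**2 + 50*k + 24). ✓
Σ_(k=0)^n t_k = s_(n+1) − s_(0) = ((n**3 + 9*n**2 + 17*n + 9)/(3*(n**3 + 9*n**2 + 26*n + 24))) − (0), i.e. (n**3 + 9*n**2 + 17*n + 9)/(3*(n**3 + 9*n**2 + 26*n + 24)).

S(n) = \frac{n^{3} + 9 n^{2} + 17 n + 9}{3 \left(n^{3} + 9 n^{2} + 26 n + 24\right)}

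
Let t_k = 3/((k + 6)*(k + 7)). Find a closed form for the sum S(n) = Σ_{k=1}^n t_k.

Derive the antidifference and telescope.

Ratio r(k) = (k + 6)/(k + 8).
Take A(k)=k + 6, B(k)=k + 8, C(k)=1.
Set up (k + 6)·f(k+1) − (k + 7)·f(k) − (1) = 0.
Bound: deg f ≤ 1.
A polynomial solution: f(k) = k/6.
Get s_k = R·t_k = k/(2*(k + 6)) with R(k) = B(k−1)f(k)/C(k) = k*(k + 7)/6.
s_(k+1) − s_k = 3/(k**2 + 13*k + 42) = t_k.
s_(n+1) = (n + 1)/(2*(n + 7)) and s_(1) = 1/14, so S(n) = 3*n/(7*(n + 7)).

S(n) = 3*n/(7*(n + 7))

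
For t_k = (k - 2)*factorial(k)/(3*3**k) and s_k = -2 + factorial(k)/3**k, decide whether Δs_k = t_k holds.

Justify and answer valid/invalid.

s_(k+1) = (-6*3**k + k*factorial(k) + factorial(k))/(3*3**k)
s_(k+1) − s_k = (k - 2)*factorial(k)/(3*3**k)
(s_(k+1) − s_k) − t_k = 0

valid; difference matches t_k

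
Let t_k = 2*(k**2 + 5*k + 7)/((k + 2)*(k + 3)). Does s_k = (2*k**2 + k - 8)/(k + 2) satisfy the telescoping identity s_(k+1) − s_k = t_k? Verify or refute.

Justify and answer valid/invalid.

Valid: the claim telescopes to t_k.

s_(k+1) = (k + 2*(k + 1)**2 - 7)/(k + 3)
s_(k+1) − s_k = 2*(k**2 + 5*k + 7)/(k**2 + 5*k + 6)
(s_(k+1) − s_k) − t_k = 0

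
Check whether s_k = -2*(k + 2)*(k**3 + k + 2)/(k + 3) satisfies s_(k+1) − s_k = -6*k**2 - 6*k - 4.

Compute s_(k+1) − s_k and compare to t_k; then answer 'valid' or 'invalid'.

s_(k+1) = -2*(k + 3)*(k + (k + 1)**3 + 3)/(k + 4)
s_(k+1) − s_k = 2*(-3*k**4 - 22*k**3 - 47*k**2 - 40*k - 20)/(k**2 + 7*k + 12)
(s_(k+1) − s_k) − t_k = 4*(k**3 + 6*k**2 + 5*k + 2)/(k**2 + 7*k + 12)

Invalid: residual 4*(k**3 + 6*k**2 + 5*k + 2)/(k**2 + 7*k + 12) ≠ 0.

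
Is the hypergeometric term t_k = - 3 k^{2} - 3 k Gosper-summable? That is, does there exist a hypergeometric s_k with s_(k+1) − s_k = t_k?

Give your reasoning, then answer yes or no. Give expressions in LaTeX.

Step 1: r(k) = (k + 2)/k.
Normal form (A,B,C) = (1, 1, k**2 + k).
Need (1)·f(k+1) − (1)·f(k) = k**2 + k.
deg f ≤ 3 (via 0,0,2).
Solving with deg f ≤ 3: f(k) = k*(k - 1)*(k + 1)/3.
Get s_k = R·t_k = -k**3 + k with R(k) = B(k−1)f(k)/C(k) = (k - 1)/3.
Check: Δs_k = 3*k*(-k - 1). ✓

Yes. s_k = - k^{3} + k.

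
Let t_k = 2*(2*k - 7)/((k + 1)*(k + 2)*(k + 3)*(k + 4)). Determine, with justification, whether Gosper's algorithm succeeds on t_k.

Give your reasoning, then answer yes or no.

Yes. s_k = 2*k*(-k**2 - 6*k - 14)/(3*(k + 1)*(k + 2)*(k + 3)).

Compute t_(k+1)/t_k: get (k + 1)*(2*k - 5)/((k + 5)*(2*k - 7)).
Normal form (A,B,C) = (k + 1, k + 5, k - 7/2).
Solve (k + 1)·f(k+1) − (k + 4)·f(k) = k - 7/2.
d = 3 from the (1,1,1) case.
A polynomial solution: f(k) = -k*(k**2 + 6*k + 14)/6.
Certificate R = B(k−1)f/C = -k*(k + 4)*(k**2 + 6*k + 14)/(3*(2*k - 7)) gives s_k = 2*k*(-k**2 - 6*k - 14)/(3*(k + 1)*(k + 2)*(k + 3)).
Verify: 2*(2*k - 7)/(k**4 + 10*k**3 + 35*k**2 + 50*k + 24) matches t_k.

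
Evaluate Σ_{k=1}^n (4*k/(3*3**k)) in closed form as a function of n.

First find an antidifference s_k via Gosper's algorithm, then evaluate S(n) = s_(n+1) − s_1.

S(n) = 3**(-n - 1)*(3**(n + 1) - 2*n - 3)

Step 1: r(k) = (k + 1)/(3*k).
A = 1/3, B = 1, C = k.
Set up (1/3)·f(k+1) − (1)·f(k) − (k) = 0.
d = 1 from the (0,0,1) case.
A polynomial solution: f(k) = -3*(2*k + 1)/4.
R(k) = B(k−1)·f(k)/C(k) = -3*(2*k + 1)/(4*k); s_k = R·t_k = (-2*k - 1)/3**k.
s_(k+1) − s_k = 4*k/(3*3**k) = t_k.
Telescope: S(n) = s_(n+1) − s_(1) = 3**(-n - 1)*(-2*n - 3) − (-1) = 3**(-n - 1)*(3**(n + 1) - 2*n - 3).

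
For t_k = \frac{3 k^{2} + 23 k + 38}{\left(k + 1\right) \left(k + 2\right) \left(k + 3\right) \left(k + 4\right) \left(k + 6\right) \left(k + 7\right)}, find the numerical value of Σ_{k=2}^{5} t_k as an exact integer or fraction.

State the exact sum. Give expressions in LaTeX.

Ratio r(k) = (k + 1)*(k + 6)*(23*k + 3*(k + 1)**2 + 61)/((k + 5)*(k + 8)*(3*k**2 + 23*k + 38)).
Take A(k)=k + 1, B(k)=k + 8, C(k)=k**3 + 38*k**2/3 + 51*k + 190/3.
Solve (k + 1)·f(k+1) − (k + 7)·f(k) = k**3 + 38*k**2/3 + 51*k + 190/3.
Degrees (1,1,3) ⇒ d ≤ 6.
A polynomial solution: f(k) = k*(k + 2)*(k + 4)*(k + 5)*(k**2 + 10*k + 27)/54.
R(k) = B(k−1)·f(k)/C(k) = k*(k + 2)*(k + 4)*(k + 7)*(k**2 + 10*k + 27)/(18*(3*k**2 + 23*k + 38)); s_k = R·t_k = k*(k**2 + 10*k + 27)/(18*(k**3 + 10*k**2 + 27*k + 18)).
Δs = (3*k**2 + 23*k + 38)/(k**6 + 23*k**5 + 207*k**4 + 925*k**3 + 2144*k**2 + 2412*k + 1008), as required.
Sum = s_(6) − s_(2); s_(6) = 41/756, s_(2) = 17/360 ⇒ 53/7560.

Σ = 53/7560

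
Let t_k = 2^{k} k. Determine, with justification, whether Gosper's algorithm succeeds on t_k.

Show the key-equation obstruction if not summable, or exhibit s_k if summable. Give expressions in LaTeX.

t_(k+1)/t_k = 2 + 2/k.
A = 2, B = 1, C = k.
Set up (2)·f(k+1) − (1)·f(k) − (k) = 0.
Bound: deg f ≤ 1.
Solving with deg f ≤ 1: f(k) = k - 2.
So s_k = (B(k−1)f/C)·t_k = ((k - 2)/k)·t_k = 2**k*(k - 2).
Verify: 2**k*k matches t_k.

Yes. s_k = 2^{k} \left(k - 2\right).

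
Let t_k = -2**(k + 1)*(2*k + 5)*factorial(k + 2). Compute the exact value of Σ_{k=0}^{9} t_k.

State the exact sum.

Compute t_(k+1)/t_k: get 2*(k + 3)*(2*k + 7)/(2*k + 5).
Factor: A=2*k + 6; B=1; C=k + 5/2.
Solve (2*k + 6)·f(k+1) − (1)·f(k) = k + 5/2.
d = 0 from the (1,0,1) case.
Coefficient equations give f(k) = 1/2.
So s_k = (B(k−1)f/C)·t_k = (1/(2*k + 5))·t_k = -2**(k + 1)*factorial(k + 2).
Check: Δs_k = -2**(k + 1)*(2*k + 5)*factorial(k + 2). ✓
Telescoping: Σ = s_(10) − s_(0) = -980995276800 − (-4) = -980995276796.

Σ = -980995276796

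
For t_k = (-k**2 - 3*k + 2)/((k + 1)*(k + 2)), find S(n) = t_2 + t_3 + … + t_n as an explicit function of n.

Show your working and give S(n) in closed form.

S(n) = (-3*n**2 + n + 2)/(3*(n + 2))

t_(k+1)/t_k = (k + 1)*(3*k + (k + 1)**2 + 1)/((k + 3)*(k**2 + 3*k - 2)).
A = k + 1, B = k + 3, C = k**2 + 3*k - 2.
Need (k + 1)·f(k+1) − (k + 2)·f(k) = k**2 + 3*k - 2.
Degrees (1,1,2) ⇒ d ≤ 2.
Solve for f: f(k) = k*(k - 3) (degree 2 ≤ 2).
Certificate R = B(k−1)f/C = k*(k - 3)*(k + 2)/(k**2 + 3*k - 2) gives s_k = k*(3 - k)/(k + 1).
Verify: (-k**2 - 3*k + 2)/(k**2 + 3*k + 2) matches t_k.
Σ_(k=2)^n t_k = s_(n+1) − s_(2) = ((-n**2 + n + 2)/(n + 2)) − (2/3), i.e. (-3*n**2 + n + 2)/(3*(n + 2)).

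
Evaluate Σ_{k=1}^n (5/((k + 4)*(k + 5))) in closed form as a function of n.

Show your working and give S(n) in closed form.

Ratio r(k) = (k + 4)/(k + 6).
So A=k + 4 and B=k + 6, with C=1.
Set up (k + 4)·f(k+1) − (k + 5)·f(k) − (1) = 0.
Bound: deg f ≤ 1.
A polynomial solution: f(k) = k/4.
Then R = B(k−1)f/C = k*(k + 5)/4, so s_k = R(k)·t_k = 5*k/(4*(k + 4)).
s_(k+1) − s_k = 5/(k**2 + 9*k + 20) = t_k.
Σ_(k=1)^n t_k = s_(n+1) − s_(1) = (5*(n + 1)/(4*(n + 5))) − (1/4), i.e. n/(n + 5).

S(n) = n/(n + 5)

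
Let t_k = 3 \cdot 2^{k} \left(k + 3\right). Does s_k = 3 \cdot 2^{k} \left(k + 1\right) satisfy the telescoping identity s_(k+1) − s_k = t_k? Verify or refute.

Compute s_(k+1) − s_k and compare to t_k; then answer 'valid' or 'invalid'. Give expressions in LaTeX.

s_(k+1) = 6*2**k*(k + 2)
s_(k+1) − s_k = 3*2**k*(k + 3)
(s_(k+1) − s_k) − t_k = 0

Valid — Δs_k = t_k.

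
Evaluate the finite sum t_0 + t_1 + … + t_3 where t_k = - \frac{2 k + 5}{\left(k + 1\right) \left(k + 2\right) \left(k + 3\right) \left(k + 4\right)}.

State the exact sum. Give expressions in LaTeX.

The ratio is (k + 1)*(2*k + 7)/((k + 5)*(2*k + 5)).
A = k + 1, B = k + 5, C = k + 5/2.
Solve (k + 1)·f(k+1) − (k + 4)·f(k) = k + 5/2.
Degrees (1,1,1) ⇒ d ≤ 3.
Solving with deg f ≤ 3: f(k) = k*(k + 2)*(k + 4)/6.
Then R = B(k−1)f/C = k*(k + 2)*(k + 4)**2/(3*(2*k + 5)), so s_k = R(k)·t_k = k*(-k - 4)/(3*(k**2 + 4*k + 3)).
Check: Δs_k = (-2*k - 5)/(k**4 + 10*k**3 + 35*k**2 + 50*k + 24). ✓
Sum = s_(4) − s_(0); s_(4) = -32/105, s_(0) = 0 ⇒ -32/105.

Σ = -32/105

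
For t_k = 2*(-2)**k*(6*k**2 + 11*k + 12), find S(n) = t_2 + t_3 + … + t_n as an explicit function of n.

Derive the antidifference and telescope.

S(n) = 8*(-2)**n*n**2 + 20*(-2)**n*n + 20*(-2)**n + 96

The ratio is 2*(-6*k**2 - 23*k - 29)/(6*k**2 + 11*k + 12).
Gosper form: A/B · C(k+1)/C(k) with A=-2, B=1, C=k**2 + 11*k/6 + 2.
f must satisfy (-2)·f(k+1) − (1)·f(k) = k**2 + 11*k/6 + 2.
Bound: deg f ≤ 2.
Match coefficients ⇒ f(k) = -(2*k**2 + k + 2)/6.
Certificate R = B(k−1)f/C = -(2*k**2 + k + 2)/(6*k**2 + 11*k + 12) gives s_k = (-2)**(k + 1)*(2*k**2 + k + 2).
Δs = 2*(-2)**k*(6*k**2 + 11*k + 12), as required.
Σ_(k=2)^n t_k = s_(n+1) − s_(2) = ((-2)**(n + 2)*(2*n**2 + 5*n + 5)) − (-96), i.e. 8*(-2)**n*n**2 + 20*(-2)**n*n + 20*(-2)**n + 96.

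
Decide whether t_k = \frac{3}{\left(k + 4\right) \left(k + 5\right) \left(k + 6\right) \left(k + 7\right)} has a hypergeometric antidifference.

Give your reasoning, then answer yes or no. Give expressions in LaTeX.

t_(k+1)/t_k = (k + 4)/(k + 8).
A = k + 4, B = k + 8, C = 1.
Need (k + 4)·f(k+1) − (k + 7)·f(k) = 1.
deg f ≤ 3 (via 1,1,0).
Match coefficients ⇒ f(k) = k*(k**2 + 15*k + 74)/360.
Certificate R = B(k−1)f/C = k*(k + 7)*(k**2 + 15*k + 74)/360 gives s_k = k*(k**2 + 15*k + 74)/(120*(k + 4)*(k + 5)*(k + 6)).
Check: Δs_k = 3/(k**4 + 22*k**3 + 179*k**2 + 638*k + 840). ✓

Yes. s_k = \frac{k \left(k^{2} + 15 k + 74\right)}{120 \left(k + 4\right) \left(k + 5\right) \left(k + 6\right)}.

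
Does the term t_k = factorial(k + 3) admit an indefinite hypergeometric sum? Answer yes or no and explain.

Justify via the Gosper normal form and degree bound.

No — t_k has no hypergeometric antidifference.

Ratio r(k) = k + 4.
Factor: A=k + 4; B=1; C=1.
f must satisfy (k + 4)·f(k+1) − (1)·f(k) = 1.
From deg A=1, deg B=0, deg C=0: d=-1.
Bound -1 < 0, so the key equation has no polynomial solution.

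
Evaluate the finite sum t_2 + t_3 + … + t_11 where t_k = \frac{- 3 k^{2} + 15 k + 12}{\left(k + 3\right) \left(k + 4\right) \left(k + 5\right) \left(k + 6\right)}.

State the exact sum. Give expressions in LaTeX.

Σ = 19/952

t_(k+1)/t_k = (k**3 - 17*k - 24)/(k**3 + 2*k**2 - 39*k - 28).
Take A(k)=k + 3, B(k)=k + 7, C(k)=k**2 - 5*k - 4.
Need (k + 3)·f(k+1) − (k + 6)·f(k) = k**2 - 5*k - 4.
Bound: deg f ≤ 3.
A polynomial solution: f(k) = k*(k**2 - 78*k - 43)/90.
Then R = B(k−1)f/C = k*(k + 6)*(k**2 - 78*k - 43)/(90*(k**2 - 5*k - 4)), so s_k = R(k)·t_k = k*(-k**2 + 78*k + 43)/(30*(k + 3)*(k + 4)*(k + 5)).
Verify: 3*(-k**2 + 5*k + 4)/(k**4 + 18*k**3 + 119*k**2 + 342*k + 360) matches t_k.
Σ_(k=2)^(11) t_k = s_(12) − s_(2) = 167/2040 − (13/210) = 19/952.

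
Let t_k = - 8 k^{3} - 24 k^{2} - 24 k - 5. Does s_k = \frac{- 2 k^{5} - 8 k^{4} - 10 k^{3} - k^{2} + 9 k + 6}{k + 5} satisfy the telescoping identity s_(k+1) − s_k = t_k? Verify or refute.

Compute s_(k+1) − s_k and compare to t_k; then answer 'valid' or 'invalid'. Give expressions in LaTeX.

Invalid: residual \frac{6 \left(3 k^{4} + 30 k^{3} + 71 k^{2} + 64 k + 14\right)}{k^{2} + 11 k + 30} ≠ 0.

s_(k+1) = (-2*k**5 - 18*k**4 - 62*k**3 - 99*k**2 - 65*k - 6)/(k + 6)
s_(k+1) − s_k = (-8*k**5 - 94*k**4 - 348*k**3 - 563*k**2 - 391*k - 66)/(k**2 + 11*k + 30)
(s_(k+1) − s_k) − t_k = 6*(3*k**4 + 30*k**3 + 71*k**2 + 64*k + 14)/(k**2 + 11*k + 30)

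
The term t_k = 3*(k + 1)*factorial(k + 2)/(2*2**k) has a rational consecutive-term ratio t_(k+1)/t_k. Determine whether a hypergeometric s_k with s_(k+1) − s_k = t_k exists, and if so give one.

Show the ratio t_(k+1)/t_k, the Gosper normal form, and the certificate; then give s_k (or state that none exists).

s_k = 3*factorial(k + 2)/2**k

r(k) = (k + 2)*(k + 3)/(2*(k + 1)) after simplifying.
A = k/2 + 3/2, B = 1, C = k + 1.
Key eq: (k/2 + 3/2)·f(k+1) = (1)·f(k) + (k + 1).
d = 0 from the (1,0,1) case.
Coefficient equations give f(k) = 2.
Then R = B(k−1)f/C = 2/(k + 1), so s_k = R(k)·t_k = 3*factorial(k + 2)/2**k.
Δs = 3*(k + 1)*factorial(k + 2)/(2*2**k), as required.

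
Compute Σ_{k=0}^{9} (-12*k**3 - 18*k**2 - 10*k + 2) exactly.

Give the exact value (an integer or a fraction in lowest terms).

Σ = -29860

Compute t_(k+1)/t_k: get (6*k**3 + 27*k**2 + 41*k + 19)/(6*k**3 + 9*k**2 + 5*k - 1).
Take A(k)=1, B(k)=1, C(k)=k**3 + 3*k**2/2 + 5*k/6 - 1/6.
Key eq: (1)·f(k+1) = (1)·f(k) + (k**3 + 3*k**2/2 + 5*k/6 - 1/6).
Degrees (0,0,3) ⇒ d ≤ 4.
Solving with deg f ≤ 4: f(k) = k*(3*k**3 - k - 4)/12.
Then R = B(k−1)f/C = k*(3*k**3 - k - 4)/(2*(6*k**3 + 9*k**2 + 5*k - 1)), so s_k = R(k)·t_k = k*(-3*k**3 + k + 4).
Δs = -12*k**3 - 18*k**2 - 10*k + 2, as required.
Sum = s_(10) − s_(0); s_(10) = -29860, s_(0) = 0 ⇒ -29860.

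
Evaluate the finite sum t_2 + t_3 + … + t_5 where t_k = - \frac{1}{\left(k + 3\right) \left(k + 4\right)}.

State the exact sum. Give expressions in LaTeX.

Σ = -4/45

Compute t_(k+1)/t_k: get (k + 3)/(k + 5).
A = k + 3, B = k + 5, C = 1.
Need (k + 3)·f(k+1) − (k + 4)·f(k) = 1.
Degrees (1,1,0) ⇒ d ≤ 1.
A polynomial solution: f(k) = k/3.
R(k) = B(k−1)·f(k)/C(k) = k*(k + 4)/3; s_k = R·t_k = -k/(3*k + 9).
Δs = -1/(k**2 + 7*k + 12), as required.
Σ_(k=2)^(5) t_k = s_(6) − s_(2) = -2/9 − (-2/15) = -4/45.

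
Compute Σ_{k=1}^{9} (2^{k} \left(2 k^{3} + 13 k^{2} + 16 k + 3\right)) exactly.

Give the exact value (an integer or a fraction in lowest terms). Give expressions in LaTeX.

Σ = 2147328

Step 1: r(k) = 2*(2*k**3 + 19*k**2 + 48*k + 34)/(2*k**3 + 13*k**2 + 16*k + 3).
Normal form (A,B,C) = (2, 1, k**3 + 13*k**2/2 + 8*k + 3/2).
Need (2)·f(k+1) − (1)·f(k) = k**3 + 13*k**2/2 + 8*k + 3/2.
d = 3 from the (0,0,3) case.
Match coefficients ⇒ f(k) = (k - 1)*(2*k**2 + 3*k + 3)/2.
Certificate R = B(k−1)f/C = (k - 1)*(2*k**2 + 3*k + 3)/(2*k**3 + 13*k**2 + 16*k + 3) gives s_k = 2**k*(2*k**3 + k**2 - 3).
Verify: 2**k*(2*k**3 + 13*k**2 + 16*k + 3) matches t_k.
Evaluate s at k=10 and k=1: 2147328 and 0; difference 2147328.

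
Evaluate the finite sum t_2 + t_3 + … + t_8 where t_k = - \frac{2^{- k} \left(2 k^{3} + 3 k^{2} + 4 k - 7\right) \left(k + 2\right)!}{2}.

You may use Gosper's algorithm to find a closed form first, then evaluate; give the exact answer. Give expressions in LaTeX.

Σ = -20426199/2

r(k) = (2*k**4 + 15*k**3 + 43*k**2 + 50*k + 6)/(2*(2*k**3 + 3*k**2 + 4*k - 7)) after simplifying.
Gosper form: A/B · C(k+1)/C(k) with A=k/2 + 3/2, B=1, C=k**3 + 3*k**2/2 + 2*k - 7/2.
Need (k/2 + 3/2)·f(k+1) − (1)·f(k) = k**3 + 3*k**2/2 + 2*k - 7/2.
d = 2 from the (1,0,3) case.
A polynomial solution: f(k) = 2*k**2 - 3*k - 4.
Get s_k = R·t_k = (-2*k**2 + 3*k + 4)*factorial(k + 2)/2**k with R(k) = B(k−1)f(k)/C(k) = 2*(2*k**2 - 3*k - 4)/(2*k**3 + 3*k**2 + 4*k - 7).
Verify: -(2*k**3 + 3*k**2 + 4*k - 7)*factorial(k + 2)/(2*2**k) matches t_k.
Sum = s_(9) − s_(2); s_(9) = -20426175/2, s_(2) = 12 ⇒ -20426199/2.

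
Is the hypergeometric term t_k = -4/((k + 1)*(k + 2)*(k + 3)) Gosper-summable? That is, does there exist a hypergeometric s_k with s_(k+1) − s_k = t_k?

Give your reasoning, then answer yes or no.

Step 1: r(k) = (k + 1)/(k + 4).
Take A(k)=k + 1, B(k)=k + 4, C(k)=1.
Key eq: (k + 1)·f(k+1) = (k + 3)·f(k) + (1).
Degrees (1,1,0) ⇒ d ≤ 2.
Coefficient equations give f(k) = k*(k + 3)/4.
So s_k = (B(k−1)f/C)·t_k = (k*(k + 3)**2/4)·t_k = k*(-k - 3)/((k + 1)*(k + 2)).
Δs = -4/(k**3 + 6*k**2 + 11*k + 6), as required.

Yes. s_k = k*(-k - 3)/((k + 1)*(k + 2)).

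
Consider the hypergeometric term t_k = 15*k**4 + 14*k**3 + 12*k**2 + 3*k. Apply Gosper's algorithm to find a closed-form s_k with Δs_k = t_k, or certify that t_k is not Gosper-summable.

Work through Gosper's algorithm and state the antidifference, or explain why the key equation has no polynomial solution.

s_k = k**2*(3*k**3 - 4*k**2 + 2*k - 1)

The ratio is (15*k**4 + 74*k**3 + 144*k**2 + 129*k + 44)/(k*(15*k**3 + 14*k**2 + 12*k + 3)).
A = 1, B = 1, C = k**4 + 14*k**3/15 + 4*k**2/5 + k/5.
Need (1)·f(k+1) − (1)·f(k) = k**4 + 14*k**3/15 + 4*k**2/5 + k/5.
deg f ≤ 5 (via 0,0,4).
Solving with deg f ≤ 5: f(k) = k**2*(k - 1)*(3*k**2 - k + 1)/15.
Certificate R = B(k−1)f/C = k*(k - 1)*(3*k**2 - k + 1)/((3*k + 1)*(5*k**2 + 3*k + 3)) gives s_k = k**2*(3*k**3 - 4*k**2 + 2*k - 1).
Δs = k*(15*k**3 + 14*k**2 + 12*k + 3), as required.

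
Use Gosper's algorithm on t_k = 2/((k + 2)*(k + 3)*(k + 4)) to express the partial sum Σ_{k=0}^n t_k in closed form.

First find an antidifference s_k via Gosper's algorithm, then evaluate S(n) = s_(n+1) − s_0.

r(k) = (k + 2)/(k + 5) after simplifying.
Normal form (A,B,C) = (k + 2, k + 5, 1).
Solve (k + 2)·f(k+1) − (k + 4)·f(k) = 1.
Degrees (1,1,0) ⇒ d ≤ 2.
Coefficient equations give f(k) = k*(k + 5)/12.
R(k) = B(k−1)·f(k)/C(k) = k*(k + 4)*(k + 5)/12; s_k = R·t_k = k*(k + 5)/(6*(k + 2)*(k + 3)).
Verify: 2/(k**3 + 9*k**2 + 26*k + 24) matches t_k.
Telescope: S(n) = s_(n+1) − s_(0) = (n**2 + 7*n + 6)/(6*(n**2 + 7*n + 12)) − (0) = (n**2 + 7*n + 6)/(6*(n**2 + 7*n + 12)).

S(n) = (n**2 + 7*n + 6)/(6*(n**2 + 7*n + 12))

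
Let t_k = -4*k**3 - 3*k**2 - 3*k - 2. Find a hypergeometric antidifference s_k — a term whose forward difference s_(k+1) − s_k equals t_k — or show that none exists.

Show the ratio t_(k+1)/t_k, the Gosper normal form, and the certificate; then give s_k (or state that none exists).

Ratio r(k) = (4*k**3 + 15*k**2 + 21*k + 12)/(4*k**3 + 3*k**2 + 3*k + 2).
Factor: A=1; B=1; C=k**3 + 3*k**2/4 + 3*k/4 + 1/2.
Set up (1)·f(k+1) − (1)·f(k) − (k**3 + 3*k**2/4 + 3*k/4 + 1/2) = 0.
Degrees (0,0,3) ⇒ d ≤ 4.
A polynomial solution: f(k) = k*(k**3 - k**2 + k + 1)/4.
Get s_k = R·t_k = k*(-k**3 + k**2 - k - 1) with R(k) = B(k−1)f(k)/C(k) = k*(k**3 - k**2 + k + 1)/(4*k**3 + 3*k**2 + 3*k + 2).
s_(k+1) − s_k = -4*k**3 - 3*k**2 - 3*k - 2 = t_k.

s_k = k*(-k**3 + k**2 - k - 1)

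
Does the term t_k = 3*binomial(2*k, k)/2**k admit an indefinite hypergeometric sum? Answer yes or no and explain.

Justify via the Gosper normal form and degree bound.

No. Not Gosper-summable.

t_(k+1)/t_k = (2*k + 1)/(k + 1).
Gosper form: A/B · C(k+1)/C(k) with A=2*k + 1, B=k + 1, C=1.
Key eq: (2*k + 1)·f(k+1) = (k)·f(k) + (1).
deg f ≤ -1 (via 1,1,0).
deg f ≤ -1 is impossible — no certificate.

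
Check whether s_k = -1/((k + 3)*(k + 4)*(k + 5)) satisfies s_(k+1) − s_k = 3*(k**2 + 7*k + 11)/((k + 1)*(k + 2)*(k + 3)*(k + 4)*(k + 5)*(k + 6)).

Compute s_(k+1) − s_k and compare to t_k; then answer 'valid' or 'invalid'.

s_(k+1) = -1/((k + 4)*(k + 5)*(k + 6))
s_(k+1) − s_k = 3/((k + 3)*(k + 4)*(k + 5)*(k + 6))
(s_(k+1) − s_k) − t_k = 3*(-4*k - 9)/(k**6 + 21*k**5 + 175*k**4 + 735*k**3 + 1624*k**2 + 1764*k + 720)

Invalid: residual 3*(-4*k - 9)/(k**6 + 21*k**5 + 175*k**4 + 735*k**3 + 1624*k**2 + 1764*k + 720) ≠ 0.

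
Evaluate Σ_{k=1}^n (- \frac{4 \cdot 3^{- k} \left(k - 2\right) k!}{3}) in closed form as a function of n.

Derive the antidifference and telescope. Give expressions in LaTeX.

S(n) = 3^{- n - 1} \left(4 \cdot 3^{n} - 4 n n! - 4 n!\right)

Ratio r(k) = (k**2 - 1)/(3*(k - 2)).
Take A(k)=k/3 + 1/3, B(k)=1, C(k)=k - 2.
Set up (k/3 + 1/3)·f(k+1) − (1)·f(k) − (k - 2) = 0.
Bound: deg f ≤ 0.
Solve for f: f(k) = 3 (degree 0 ≤ 0).
R(k) = B(k−1)·f(k)/C(k) = 3/(k - 2); s_k = R·t_k = -4*factorial(k)/3**k.
s_(k+1) − s_k = -4*(k - 2)*factorial(k)/(3*3**k) = t_k.
s_(n+1) = -4*3**(-n - 1)*factorial(n + 1) and s_(1) = -4/3, so S(n) = 3**(-n - 1)*(4*3**n - 4*n*factorial(n) - 4*factorial(n)).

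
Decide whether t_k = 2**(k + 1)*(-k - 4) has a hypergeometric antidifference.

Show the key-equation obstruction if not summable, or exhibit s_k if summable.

Yes. s_k = 2**(k + 1)*(-k - 2).

t_(k+1)/t_k = 2*(k + 5)/(k + 4).
A = 2, B = 1, C = k + 4.
Need (2)·f(k+1) − (1)·f(k) = k + 4.
From deg A=0, deg B=0, deg C=1: d=1.
A polynomial solution: f(k) = k + 2.
Certificate R = B(k−1)f/C = (k + 2)/(k + 4) gives s_k = 2**(k + 1)*(-k - 2).
Check: Δs_k = 2**(k + 1)*(-k - 4). ✓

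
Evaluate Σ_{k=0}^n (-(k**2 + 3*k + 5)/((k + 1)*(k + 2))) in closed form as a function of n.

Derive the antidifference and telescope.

t_(k+1)/t_k = (k + 1)*(3*k + (k + 1)**2 + 8)/((k + 3)*(k**2 + 3*k + 5)).
Normal form (A,B,C) = (k + 1, k + 3, k**2 + 3*k + 5).
Need (k + 1)·f(k+1) − (k + 2)·f(k) = k**2 + 3*k + 5.
From deg A=1, deg B=1, deg C=2: d=2.
Solving with deg f ≤ 2: f(k) = k*(k + 4).
R(k) = B(k−1)·f(k)/C(k) = k*(k + 2)*(k + 4)/(k**2 + 3*k + 5); s_k = R·t_k = k*(-k - 4)/(k + 1).
Verify: (-k**2 - 3*k - 5)/(k**2 + 3*k + 2) matches t_k.
Evaluate: s_(n+1) = (-n**2 - 6*n - 5)/(n + 2); subtract s_(0) = 0 ⇒ S(n) = (-n**2 - 6*n - 5)/(n + 2).

S(n) = (-n**2 - 6*n - 5)/(n + 2)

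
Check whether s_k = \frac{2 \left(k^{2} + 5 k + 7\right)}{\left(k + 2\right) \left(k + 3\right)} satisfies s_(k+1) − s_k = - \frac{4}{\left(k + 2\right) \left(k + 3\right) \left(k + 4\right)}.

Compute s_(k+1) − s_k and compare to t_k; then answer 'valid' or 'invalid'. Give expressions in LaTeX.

Valid — Δs_k = t_k.

s_(k+1) = 2*(5*k + (k + 1)**2 + 12)/((k + 3)*(k + 4))
s_(k+1) − s_k = -4/(k**3 + 9*k**2 + 26*k + 24)
(s_(k+1) − s_k) − t_k = 0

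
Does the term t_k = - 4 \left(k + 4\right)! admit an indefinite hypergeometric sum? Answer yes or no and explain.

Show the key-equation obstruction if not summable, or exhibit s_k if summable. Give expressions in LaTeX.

No — t_k has no hypergeometric antidifference.

Ratio r(k) = k + 5.
A = k + 5, B = 1, C = 1.
Set up (k + 5)·f(k+1) − (1)·f(k) − (1) = 0.
From deg A=1, deg B=0, deg C=0: d=-1.
d = -1 < 0 ⇒ no nonzero polynomial f; not summable.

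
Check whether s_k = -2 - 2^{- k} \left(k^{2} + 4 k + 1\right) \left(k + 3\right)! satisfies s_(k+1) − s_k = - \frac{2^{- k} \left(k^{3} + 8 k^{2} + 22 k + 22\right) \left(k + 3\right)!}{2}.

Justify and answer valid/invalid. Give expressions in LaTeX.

s_(k+1) = -2**(-k - 1)*(4*k + (k + 1)**2 + 5)*factorial(k + 4) - 2
s_(k+1) − s_k = -(k**3 + 8*k**2 + 22*k + 22)*factorial(k + 3)/(2*2**k)
(s_(k+1) − s_k) − t_k = 0

valid; difference matches t_k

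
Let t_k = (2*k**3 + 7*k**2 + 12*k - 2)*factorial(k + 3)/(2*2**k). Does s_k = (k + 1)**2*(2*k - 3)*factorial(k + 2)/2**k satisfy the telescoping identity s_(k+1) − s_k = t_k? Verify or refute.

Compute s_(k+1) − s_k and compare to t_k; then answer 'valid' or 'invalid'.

s_(k+1) = (k + 2)**2*(2*k - 1)*factorial(k + 3)/(2*2**k)
s_(k+1) − s_k = (2*k**4 + 9*k**3 + 23*k**2 + 16*k - 6)*factorial(k + 2)/(2*2**k)
(s_(k+1) − s_k) − t_k = -k*(2*k**2 + 5*k + 9)*factorial(k + 2)/2**k

Invalid: residual -k*(2*k**2 + 5*k + 9)*factorial(k + 2)/2**k ≠ 0.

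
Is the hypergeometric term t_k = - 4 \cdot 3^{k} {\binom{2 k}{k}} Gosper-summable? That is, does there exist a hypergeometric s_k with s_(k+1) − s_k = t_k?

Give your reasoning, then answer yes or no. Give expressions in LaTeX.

No — negative degree bound, so no certificate f.

Ratio r(k) = 6*(2*k + 1)/(k + 1).
Factor: A=12*k + 6; B=k + 1; C=1.
Set up (12*k + 6)·f(k+1) − (k)·f(k) − (1) = 0.
d = -1 from the (1,1,0) case.
Negative degree bound (-1): no f exists, t_k not Gosper-summable.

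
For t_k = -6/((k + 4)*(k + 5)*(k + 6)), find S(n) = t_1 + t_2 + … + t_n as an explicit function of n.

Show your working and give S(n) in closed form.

S(n) = n*(-n - 11)/(10*(n**2 + 11*n + 30))

t_(k+1)/t_k = (k + 4)/(k + 7).
Normal form (A,B,C) = (k + 4, k + 7, 1).
Solve (k + 4)·f(k+1) − (k + 6)·f(k) = 1.
Bound: deg f ≤ 2.
A polynomial solution: f(k) = k*(k + 9)/40.
So s_k = (B(k−1)f/C)·t_k = (k*(k + 6)*(k + 9)/40)·t_k = 3*k*(-k - 9)/(20*(k + 4)*(k + 5)).
s_(k+1) − s_k = -6/(k**3 + 15*k**2 + 74*k + 120) = t_k.
Σ_(k=1)^n t_k = s_(n+1) − s_(1) = (3*(-n**2 - 11*n - 10)/(20*(n**2 + 11*n + 30))) − (-1/20), i.e. n*(-n - 11)/(10*(n**2 + 11*n + 30)).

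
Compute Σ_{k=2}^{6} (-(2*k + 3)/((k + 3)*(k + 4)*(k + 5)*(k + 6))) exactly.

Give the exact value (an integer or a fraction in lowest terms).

Σ = -113/9240

The ratio is (k + 3)*(2*k + 5)/((k + 7)*(2*k + 3)).
So A=k + 3 and B=k + 7, with C=k + 3/2.
Need (k + 3)·f(k+1) − (k + 6)·f(k) = k + 3/2.
d = 3 from the (1,1,1) case.
Match coefficients ⇒ f(k) = k*(k**2 + 12*k + 17)/60.
Then R = B(k−1)f/C = k*(k + 6)*(k**2 + 12*k + 17)/(30*(2*k + 3)), so s_k = R(k)·t_k = k*(-k**2 - 12*k - 17)/(30*(k + 3)*(k + 4)*(k + 5)).
s_(k+1) − s_k = (-2*k - 3)/(k**4 + 18*k**3 + 119*k**2 + 342*k + 360) = t_k.
Σ_(k=2)^(6) t_k = s_(7) − s_(2) = -7/264 − (-1/70) = -113/9240.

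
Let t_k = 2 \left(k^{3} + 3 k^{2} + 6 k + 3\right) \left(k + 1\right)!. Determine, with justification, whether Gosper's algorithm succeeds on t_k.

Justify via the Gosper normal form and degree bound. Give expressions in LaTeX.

Yes. s_k = 2 \left(k^{2} + 1\right) \left(k + 1\right)!.

Step 1: r(k) = (k**4 + 8*k**3 + 27*k**2 + 43*k + 26)/(k**3 + 3*k**2 + 6*k + 3).
Normal form (A,B,C) = (k + 2, 1, k**3 + 3*k**2 + 6*k + 3).
Need (k + 2)·f(k+1) − (1)·f(k) = k**3 + 3*k**2 + 6*k + 3.
Bound: deg f ≤ 2.
Solving with deg f ≤ 2: f(k) = k**2 + 1.
Get s_k = R·t_k = 2*(k**2 + 1)*factorial(k + 1) with R(k) = B(k−1)f(k)/C(k) = (k**2 + 1)/(k**3 + 3*k**2 + 6*k + 3).
s_(k+1) − s_k = 2*(k**3 + 3*k**2 + 6*k + 3)*factorial(k + 1) = t_k.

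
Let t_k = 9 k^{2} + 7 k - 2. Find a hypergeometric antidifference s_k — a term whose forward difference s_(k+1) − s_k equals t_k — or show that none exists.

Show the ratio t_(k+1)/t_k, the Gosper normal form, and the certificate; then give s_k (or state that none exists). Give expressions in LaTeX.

s_k = k \left(3 k^{2} - k - 4\right)

Step 1: r(k) = (9*k**2 + 25*k + 14)/(9*k**2 + 7*k - 2).
Normal form (A,B,C) = (1, 1, k**2 + 7*k/9 - 2/9).
Need (1)·f(k+1) − (1)·f(k) = k**2 + 7*k/9 - 2/9.
d = 3 from the (0,0,2) case.
Coefficient equations give f(k) = k*(k + 1)*(3*k - 4)/9.
Get s_k = R·t_k = k*(3*k**2 - k - 4) with R(k) = B(k−1)f(k)/C(k) = k*(3*k - 4)/(9*k - 2).
s_(k+1) − s_k = 9*k**2 + 7*k - 2 = t_k.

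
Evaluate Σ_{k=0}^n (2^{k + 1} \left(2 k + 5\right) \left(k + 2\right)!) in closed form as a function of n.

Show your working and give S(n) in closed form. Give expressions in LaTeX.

t_(k+1)/t_k = 2*(k + 3)*(2*k + 7)/(2*k + 5).
Normal form (A,B,C) = (2*k + 6, 1, k + 5/2).
f must satisfy (2*k + 6)·f(k+1) − (1)·f(k) = k + 5/2.
d = 0 from the (1,0,1) case.
A polynomial solution: f(k) = 1/2.
Certificate R = B(k−1)f/C = 1/(2*k + 5) gives s_k = 2**(k + 1)*factorial(k + 2).
Verify: 2**(k + 1)*(2*k + 5)*factorial(k + 2) matches t_k.
Evaluate: s_(n+1) = 2**(n + 2)*factorial(n + 3); subtract s_(0) = 4 ⇒ S(n) = 4*2**n*factorial(n + 3) - 4.

S(n) = 4 \cdot 2^{n} \left(n + 3\right)! - 4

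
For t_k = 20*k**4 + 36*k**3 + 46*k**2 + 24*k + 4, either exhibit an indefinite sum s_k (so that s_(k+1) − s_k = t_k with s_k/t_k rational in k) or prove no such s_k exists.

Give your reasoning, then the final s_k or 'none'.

r(k) = (10*k**4 + 58*k**3 + 137*k**2 + 152*k + 65)/(10*k**4 + 18*k**3 + 23*k**2 + 12*k + 2) after simplifying.
Gosper form: A/B · C(k+1)/C(k) with A=1, B=1, C=k**4 + 9*k**3/5 + 23*k**2/10 + 6*k/5 + 1/5.
Set up (1)·f(k+1) − (1)·f(k) − (k**4 + 9*k**3/5 + 23*k**2/10 + 6*k/5 + 1/5) = 0.
Bound: deg f ≤ 5.
Match coefficients ⇒ f(k) = k*(4*k**4 - k**3 + 4*k**2 - 2*k - 1)/20.
R(k) = B(k−1)·f(k)/C(k) = k*(4*k**4 - k**3 + 4*k**2 - 2*k - 1)/(2*(10*k**4 + 18*k**3 + 23*k**2 + 12*k + 2)); s_k = R·t_k = k*(4*k**4 - k**3 + 4*k**2 - 2*k - 1).
Δs = 20*k**4 + 36*k**3 + 46*k**2 + 24*k + 4, as required.

s_k = k*(4*k**4 - k**3 + 4*k**2 - 2*k - 1)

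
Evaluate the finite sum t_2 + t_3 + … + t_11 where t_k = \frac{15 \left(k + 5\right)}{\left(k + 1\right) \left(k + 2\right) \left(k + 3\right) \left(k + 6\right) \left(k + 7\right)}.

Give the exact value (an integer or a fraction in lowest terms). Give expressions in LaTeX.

Compute t_(k+1)/t_k: get (k + 1)*(k + 6)**2/((k + 4)*(k + 5)*(k + 8)).
Normal form (A,B,C) = (k + 1, k + 8, k**3 + 14*k**2 + 65*k + 100).
Need (k + 1)·f(k+1) − (k + 7)·f(k) = k**3 + 14*k**2 + 65*k + 100.
From deg A=1, deg B=1, deg C=3: d=6.
Solving with deg f ≤ 6: f(k) = k*(k + 3)*(k + 4)**2*(k + 5)**2/36.
R(k) = B(k−1)·f(k)/C(k) = k*(k + 3)*(k + 4)*(k + 7)/36; s_k = R·t_k = 5*k*(k**2 + 9*k + 20)/(12*(k**3 + 9*k**2 + 20*k + 12)).
Δs = 15*(k + 5)/(k**5 + 19*k**4 + 131*k**3 + 401*k**2 + 540*k + 252), as required.
Evaluate s at k=12 and k=2: 340/819 and 35/96; difference 1325/26208.

Σ = 1325/26208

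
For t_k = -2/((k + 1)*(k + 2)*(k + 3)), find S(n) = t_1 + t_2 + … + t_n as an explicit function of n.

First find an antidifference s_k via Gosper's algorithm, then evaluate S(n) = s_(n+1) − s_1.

t_(k+1)/t_k = (k + 1)/(k + 4).
Gosper form: A/B · C(k+1)/C(k) with A=k + 1, B=k + 4, C=1.
Need (k + 1)·f(k+1) − (k + 3)·f(k) = 1.
deg f ≤ 2 (via 1,1,0).
Solve for f: f(k) = k*(k + 3)/4 (degree 2 ≤ 2).
Then R = B(k−1)f/C = k*(k + 3)**2/4, so s_k = R(k)·t_k = k*(-k - 3)/(2*(k + 1)*(k + 2)).
Δs = -2/(k**3 + 6*k**2 + 11*k + 6), as required.
s_(n+1) = (-n**2 - 5*n - 4)/(2*(n**2 + 5*n + 6)) and s_(1) = -1/3, so S(n) = n*(-n - 5)/(6*(n**2 + 5*n + 6)).

S(n) = n*(-n - 5)/(6*(n**2 + 5*n + 6))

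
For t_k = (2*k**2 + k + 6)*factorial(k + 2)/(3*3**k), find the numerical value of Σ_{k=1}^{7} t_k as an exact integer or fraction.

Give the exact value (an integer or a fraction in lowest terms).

Ratio r(k) = (k + 3)*(k + 2*(k + 1)**2 + 7)/(3*(2*k**2 + k + 6)).
A = k/3 + 1, B = 1, C = k**2 + k/2 + 3.
f must satisfy (k/3 + 1)·f(k+1) − (1)·f(k) = k**2 + k/2 + 3.
Degrees (1,0,2) ⇒ d ≤ 1.
Coefficient equations give f(k) = 3*(2*k - 1)/2.
So s_k = (B(k−1)f/C)·t_k = (3*(2*k - 1)/(2*k**2 + k + 6))·t_k = (2*k - 1)*factorial(k + 2)/3**k.
s_(k+1) − s_k = (2*k**2 + k + 6)*factorial(k + 2)/(3*3**k) = t_k.
Sum = s_(8) − s_(1); s_(8) = 224000/27, s_(1) = 2 ⇒ 223946/27.

Σ = 223946/27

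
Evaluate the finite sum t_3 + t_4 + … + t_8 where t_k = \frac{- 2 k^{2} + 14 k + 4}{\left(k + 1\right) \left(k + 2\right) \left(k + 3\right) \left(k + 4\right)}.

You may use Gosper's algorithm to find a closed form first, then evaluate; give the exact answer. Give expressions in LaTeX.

Σ = 2/33

The ratio is (k + 1)*(7*k - (k + 1)**2 + 9)/((k + 5)*(-k**2 + 7*k + 2)).
A = k + 1, B = k + 5, C = k**2 - 7*k - 2.
Set up (k + 1)·f(k+1) − (k + 4)·f(k) − (k**2 - 7*k - 2) = 0.
Degrees (1,1,2) ⇒ d ≤ 3.
A polynomial solution: f(k) = -k*(k**2 + 12*k - 1)/6.
Get s_k = R·t_k = k*(k**2 + 12*k - 1)/(3*(k + 1)*(k + 2)*(k + 3)) with R(k) = B(k−1)f(k)/C(k) = -k*(k + 4)*(k**2 + 12*k - 1)/(6*(k**2 - 7*k - 2)).
s_(k+1) − s_k = 2*(-k**2 + 7*k + 2)/(k**4 + 10*k**3 + 35*k**2 + 50*k + 24) = t_k.
Sum = s_(9) − s_(3); s_(9) = 47/110, s_(3) = 11/30 ⇒ 2/33.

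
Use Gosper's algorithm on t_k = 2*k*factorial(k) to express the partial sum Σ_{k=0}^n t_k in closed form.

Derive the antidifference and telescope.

S(n) = 2*factorial(n + 1) - 2

Compute t_(k+1)/t_k: get (k + 1)**2/k.
So A=k + 1 and B=1, with C=k.
Set up (k + 1)·f(k+1) − (1)·f(k) − (k) = 0.
From deg A=1, deg B=0, deg C=1: d=0.
Coefficient equations give f(k) = 1.
Get s_k = R·t_k = 2*factorial(k) with R(k) = B(k−1)f(k)/C(k) = 1/k.
Verify: 2*k*factorial(k) matches t_k.
Evaluate: s_(n+1) = 2*factorial(n + 1); subtract s_(0) = 2 ⇒ S(n) = 2*factorial(n + 1) - 2.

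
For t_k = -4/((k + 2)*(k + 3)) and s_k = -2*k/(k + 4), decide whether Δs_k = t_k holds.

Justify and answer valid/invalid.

Invalid: residual 4*(-k**2 - k + 8)/(k**4 + 14*k**3 + 71*k**2 + 154*k + 120) ≠ 0.

s_(k+1) = 2*(-k - 1)/(k + 5)
s_(k+1) − s_k = -8/(k**2 + 9*k + 20)
(s_(k+1) − s_k) − t_k = 4*(-k**2 - k + 8)/(k**4 + 14*k**3 + 71*k**2 + 154*k + 120)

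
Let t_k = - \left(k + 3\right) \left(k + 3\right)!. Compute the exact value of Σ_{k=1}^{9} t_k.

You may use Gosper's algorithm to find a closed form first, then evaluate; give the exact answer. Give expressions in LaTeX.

Ratio r(k) = (k + 4)**2/(k + 3).
Factor: A=k + 4; B=1; C=k + 3.
Solve (k + 4)·f(k+1) − (1)·f(k) = k + 3.
d = 0 from the (1,0,1) case.
Solving with deg f ≤ 0: f(k) = 1.
Certificate R = B(k−1)f/C = 1/(k + 3) gives s_k = -factorial(k + 3).
Check: Δs_k = -(k + 3)*factorial(k + 3). ✓
Evaluate s at k=10 and k=1: -6227020800 and -24; difference -6227020776.

Σ = -6227020776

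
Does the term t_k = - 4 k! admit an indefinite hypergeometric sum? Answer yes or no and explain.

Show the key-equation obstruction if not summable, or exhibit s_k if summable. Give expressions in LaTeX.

No — negative degree bound, so no certificate f.

Step 1: r(k) = k + 1.
Normal form (A,B,C) = (k + 1, 1, 1).
f must satisfy (k + 1)·f(k+1) − (1)·f(k) = 1.
Bound: deg f ≤ -1.
Negative degree bound (-1): no f exists, t_k not Gosper-summable.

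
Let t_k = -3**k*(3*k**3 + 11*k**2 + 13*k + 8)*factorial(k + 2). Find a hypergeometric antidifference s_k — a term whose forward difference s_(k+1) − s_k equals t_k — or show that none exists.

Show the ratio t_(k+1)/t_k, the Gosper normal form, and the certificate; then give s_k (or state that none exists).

s_k = -3**k*(k**2 - k + 1)*factorial(k + 2)

Compute t_(k+1)/t_k: get 3*(3*k**4 + 29*k**3 + 104*k**2 + 167*k + 105)/(3*k**3 + 11*k**2 + 13*k + 8).
Factor: A=3*k + 9; B=1; C=k**3 + 11*k**2/3 + 13*k/3 + 8/3.
Need (3*k + 9)·f(k+1) − (1)·f(k) = k**3 + 11*k**2/3 + 13*k/3 + 8/3.
Degrees (1,0,3) ⇒ d ≤ 2.
Coefficient equations give f(k) = (k**2 - k + 1)/3.
Get s_k = R·t_k = -3**k*(k**2 - k + 1)*factorial(k + 2) with R(k) = B(k−1)f(k)/C(k) = (k**2 - k + 1)/(3*k**3 + 11*k**2 + 13*k + 8).
Check: Δs_k = -3**k*(3*k**3 + 11*k**2 + 13*k + 8)*factorial(k + 2). ✓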